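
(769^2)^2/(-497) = -349707832321/497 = -703637489.58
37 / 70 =0.53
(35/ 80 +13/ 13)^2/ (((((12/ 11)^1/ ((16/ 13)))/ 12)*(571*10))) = 0.00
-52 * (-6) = 312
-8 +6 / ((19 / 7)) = -110 / 19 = -5.79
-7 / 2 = -3.50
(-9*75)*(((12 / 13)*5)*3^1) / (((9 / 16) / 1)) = -16615.38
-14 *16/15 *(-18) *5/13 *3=4032/13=310.15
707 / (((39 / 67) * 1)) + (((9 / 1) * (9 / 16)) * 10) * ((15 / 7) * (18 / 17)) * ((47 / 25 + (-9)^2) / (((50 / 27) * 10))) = 1728.66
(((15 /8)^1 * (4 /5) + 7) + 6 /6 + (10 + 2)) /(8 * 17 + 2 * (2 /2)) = 43 /276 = 0.16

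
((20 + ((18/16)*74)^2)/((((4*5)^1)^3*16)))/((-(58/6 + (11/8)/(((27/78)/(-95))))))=142983/968192000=0.00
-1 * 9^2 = -81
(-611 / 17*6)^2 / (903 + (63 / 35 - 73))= 67197780 / 1201951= 55.91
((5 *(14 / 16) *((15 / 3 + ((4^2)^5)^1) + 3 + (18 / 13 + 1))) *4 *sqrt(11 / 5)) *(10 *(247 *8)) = 72520234360 *sqrt(55) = 537824452344.45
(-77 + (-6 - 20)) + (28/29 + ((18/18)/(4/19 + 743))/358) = -14958685411/146604222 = -102.03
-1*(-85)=85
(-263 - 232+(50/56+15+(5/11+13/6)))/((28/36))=-1320819/2156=-612.62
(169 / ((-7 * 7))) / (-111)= 169 / 5439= 0.03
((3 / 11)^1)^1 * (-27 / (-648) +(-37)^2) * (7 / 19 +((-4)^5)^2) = 59509854637 / 152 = 391512201.56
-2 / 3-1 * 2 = -8 / 3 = -2.67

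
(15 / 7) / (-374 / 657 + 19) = 9855 / 84763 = 0.12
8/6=4/3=1.33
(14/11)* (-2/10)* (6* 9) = -13.75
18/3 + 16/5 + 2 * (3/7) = 352/35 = 10.06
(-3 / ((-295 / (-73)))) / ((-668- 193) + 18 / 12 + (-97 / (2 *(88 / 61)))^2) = -0.00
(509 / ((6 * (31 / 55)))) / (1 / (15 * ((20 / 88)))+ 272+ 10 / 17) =11897875 / 21571288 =0.55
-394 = -394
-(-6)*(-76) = -456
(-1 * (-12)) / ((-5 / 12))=-144 / 5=-28.80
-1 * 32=-32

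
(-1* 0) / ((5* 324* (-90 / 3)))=0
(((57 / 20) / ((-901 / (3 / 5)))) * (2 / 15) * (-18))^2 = 0.00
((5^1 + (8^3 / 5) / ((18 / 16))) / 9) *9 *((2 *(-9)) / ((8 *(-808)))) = 4321 / 16160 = 0.27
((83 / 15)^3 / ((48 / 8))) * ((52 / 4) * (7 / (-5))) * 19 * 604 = -298563156346 / 50625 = -5897543.83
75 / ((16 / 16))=75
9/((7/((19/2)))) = 171/14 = 12.21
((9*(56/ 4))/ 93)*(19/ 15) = 266/ 155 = 1.72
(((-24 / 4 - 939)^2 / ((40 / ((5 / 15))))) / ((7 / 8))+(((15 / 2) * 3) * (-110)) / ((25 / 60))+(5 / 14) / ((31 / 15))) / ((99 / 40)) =7421900 / 7161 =1036.43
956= 956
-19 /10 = -1.90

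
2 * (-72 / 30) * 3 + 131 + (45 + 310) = 2358 / 5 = 471.60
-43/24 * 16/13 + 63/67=-1.26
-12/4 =-3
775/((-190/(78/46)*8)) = -0.86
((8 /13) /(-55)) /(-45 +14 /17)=136 /536965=0.00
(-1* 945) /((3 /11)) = -3465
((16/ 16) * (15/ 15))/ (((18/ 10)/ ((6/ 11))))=10/ 33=0.30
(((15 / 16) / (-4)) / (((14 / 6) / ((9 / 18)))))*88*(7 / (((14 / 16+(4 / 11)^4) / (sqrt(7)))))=-161051*sqrt(7) / 4646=-91.71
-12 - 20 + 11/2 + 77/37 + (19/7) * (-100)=-153249/518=-295.85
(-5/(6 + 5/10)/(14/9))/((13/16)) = -720/1183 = -0.61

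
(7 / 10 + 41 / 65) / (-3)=-173 / 390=-0.44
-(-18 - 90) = 108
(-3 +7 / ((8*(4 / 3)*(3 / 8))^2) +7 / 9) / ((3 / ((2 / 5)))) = -257 / 1080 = -0.24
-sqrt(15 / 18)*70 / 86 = -35*sqrt(30) / 258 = -0.74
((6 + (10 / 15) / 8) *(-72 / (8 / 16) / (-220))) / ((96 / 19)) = 1387 / 1760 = 0.79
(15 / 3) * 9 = 45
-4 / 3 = -1.33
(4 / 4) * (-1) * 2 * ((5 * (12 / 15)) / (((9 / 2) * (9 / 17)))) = -272 / 81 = -3.36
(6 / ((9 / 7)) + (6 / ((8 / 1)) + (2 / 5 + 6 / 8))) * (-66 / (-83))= 2167 / 415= 5.22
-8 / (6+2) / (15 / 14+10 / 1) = -14 / 155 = -0.09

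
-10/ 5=-2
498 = 498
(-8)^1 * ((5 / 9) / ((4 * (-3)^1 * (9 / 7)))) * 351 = 910 / 9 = 101.11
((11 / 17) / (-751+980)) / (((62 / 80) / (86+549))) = 279400 / 120683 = 2.32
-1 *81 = -81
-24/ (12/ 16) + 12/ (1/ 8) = 64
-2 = -2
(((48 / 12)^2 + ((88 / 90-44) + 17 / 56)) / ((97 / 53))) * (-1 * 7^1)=3568543 / 34920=102.19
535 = 535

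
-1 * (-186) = 186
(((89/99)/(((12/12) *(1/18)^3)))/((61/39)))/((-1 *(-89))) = 25272/671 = 37.66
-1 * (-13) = 13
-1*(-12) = 12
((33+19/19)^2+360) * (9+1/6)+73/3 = 13921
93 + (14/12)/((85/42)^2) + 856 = 6858583/7225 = 949.28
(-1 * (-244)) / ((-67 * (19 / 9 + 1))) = -1.17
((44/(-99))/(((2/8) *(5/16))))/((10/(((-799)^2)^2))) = -52167147110528/225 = -231853987157.90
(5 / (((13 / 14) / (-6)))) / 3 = -140 / 13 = -10.77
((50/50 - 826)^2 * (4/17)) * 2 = 5445000/17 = 320294.12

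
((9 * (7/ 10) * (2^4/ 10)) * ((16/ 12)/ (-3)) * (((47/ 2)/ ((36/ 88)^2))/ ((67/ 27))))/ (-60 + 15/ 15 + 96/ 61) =77707168/ 17602575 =4.41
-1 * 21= -21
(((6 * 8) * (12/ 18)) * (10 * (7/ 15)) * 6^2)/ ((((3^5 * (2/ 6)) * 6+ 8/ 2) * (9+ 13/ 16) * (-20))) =-1536/ 27475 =-0.06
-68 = -68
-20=-20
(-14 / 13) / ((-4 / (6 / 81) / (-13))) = -7 / 27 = -0.26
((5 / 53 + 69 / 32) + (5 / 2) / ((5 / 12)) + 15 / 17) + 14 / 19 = 5406747 / 547808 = 9.87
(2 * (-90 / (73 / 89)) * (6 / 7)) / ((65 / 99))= -1903176 / 6643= -286.49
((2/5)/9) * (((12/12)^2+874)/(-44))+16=2993/198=15.12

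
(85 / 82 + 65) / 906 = 1805 / 24764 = 0.07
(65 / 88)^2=4225 / 7744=0.55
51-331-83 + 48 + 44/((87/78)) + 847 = 16572/29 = 571.45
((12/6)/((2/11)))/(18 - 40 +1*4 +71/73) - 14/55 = -0.90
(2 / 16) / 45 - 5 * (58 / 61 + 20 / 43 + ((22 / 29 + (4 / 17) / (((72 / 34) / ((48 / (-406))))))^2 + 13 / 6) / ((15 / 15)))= -805066476493 / 38912834520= -20.69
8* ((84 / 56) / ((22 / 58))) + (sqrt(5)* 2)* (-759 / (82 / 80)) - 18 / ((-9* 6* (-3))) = 3121 / 99 - 60720* sqrt(5) / 41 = -3280.04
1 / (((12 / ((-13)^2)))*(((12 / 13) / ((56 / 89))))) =15379 / 1602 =9.60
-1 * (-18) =18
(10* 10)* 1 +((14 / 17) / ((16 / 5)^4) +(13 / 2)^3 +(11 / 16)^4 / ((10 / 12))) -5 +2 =517924123 / 1392640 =371.90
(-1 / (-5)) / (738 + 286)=1 / 5120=0.00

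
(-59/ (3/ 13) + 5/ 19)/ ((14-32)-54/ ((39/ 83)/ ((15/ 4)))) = 378508/ 665361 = 0.57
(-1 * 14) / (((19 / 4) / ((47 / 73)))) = -2632 / 1387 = -1.90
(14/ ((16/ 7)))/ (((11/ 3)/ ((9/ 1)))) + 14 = 29.03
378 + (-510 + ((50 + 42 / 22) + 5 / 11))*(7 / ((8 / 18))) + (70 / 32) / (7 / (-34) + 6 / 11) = -76257545 / 11176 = -6823.33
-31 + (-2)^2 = -27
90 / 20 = 9 / 2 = 4.50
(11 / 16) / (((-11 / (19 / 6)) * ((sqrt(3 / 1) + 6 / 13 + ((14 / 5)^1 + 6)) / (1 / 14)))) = -53105 / 33573984 + 80275 * sqrt(3) / 470035776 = -0.00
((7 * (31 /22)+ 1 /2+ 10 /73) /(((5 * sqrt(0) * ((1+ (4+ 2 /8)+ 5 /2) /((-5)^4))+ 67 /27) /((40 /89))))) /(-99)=-1011840 /52671179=-0.02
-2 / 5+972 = 971.60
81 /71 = 1.14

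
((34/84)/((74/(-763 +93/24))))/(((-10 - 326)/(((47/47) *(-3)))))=-0.04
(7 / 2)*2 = 7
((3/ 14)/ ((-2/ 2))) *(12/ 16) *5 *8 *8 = -51.43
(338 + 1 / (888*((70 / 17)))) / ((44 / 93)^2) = 60572109651 / 40113920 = 1510.00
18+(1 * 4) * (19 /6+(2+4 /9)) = 364 /9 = 40.44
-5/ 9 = -0.56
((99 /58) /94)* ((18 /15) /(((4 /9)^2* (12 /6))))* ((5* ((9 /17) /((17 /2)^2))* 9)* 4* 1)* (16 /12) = 649539 /6696419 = 0.10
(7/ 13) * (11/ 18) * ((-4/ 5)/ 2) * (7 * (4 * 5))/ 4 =-539/ 117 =-4.61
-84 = -84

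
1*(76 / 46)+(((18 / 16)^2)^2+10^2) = 9727351 / 94208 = 103.25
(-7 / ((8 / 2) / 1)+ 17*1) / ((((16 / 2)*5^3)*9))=0.00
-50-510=-560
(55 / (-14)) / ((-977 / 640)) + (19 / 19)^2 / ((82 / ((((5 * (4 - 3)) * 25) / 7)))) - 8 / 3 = 209591 / 1682394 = 0.12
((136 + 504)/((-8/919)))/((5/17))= -249968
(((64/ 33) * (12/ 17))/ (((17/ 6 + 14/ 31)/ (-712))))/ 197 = -33902592/ 22508629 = -1.51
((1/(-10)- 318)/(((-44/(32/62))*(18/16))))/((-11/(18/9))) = -101792/168795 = -0.60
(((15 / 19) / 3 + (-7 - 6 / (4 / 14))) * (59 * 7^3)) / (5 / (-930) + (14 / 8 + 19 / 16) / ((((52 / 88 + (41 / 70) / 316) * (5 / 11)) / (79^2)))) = -15894826825913 / 1926755255346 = -8.25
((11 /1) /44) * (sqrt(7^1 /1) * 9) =9 * sqrt(7) /4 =5.95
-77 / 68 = -1.13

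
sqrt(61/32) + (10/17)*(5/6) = 25/51 + sqrt(122)/8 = 1.87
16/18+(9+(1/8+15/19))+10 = 28459/1368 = 20.80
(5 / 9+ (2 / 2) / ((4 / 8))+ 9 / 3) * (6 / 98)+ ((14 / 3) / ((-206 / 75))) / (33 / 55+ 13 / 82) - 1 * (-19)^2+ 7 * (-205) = -8466041996 / 4708851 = -1797.90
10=10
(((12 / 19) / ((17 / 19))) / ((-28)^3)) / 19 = -3 / 1772624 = -0.00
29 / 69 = 0.42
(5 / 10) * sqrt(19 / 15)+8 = sqrt(285) / 30+8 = 8.56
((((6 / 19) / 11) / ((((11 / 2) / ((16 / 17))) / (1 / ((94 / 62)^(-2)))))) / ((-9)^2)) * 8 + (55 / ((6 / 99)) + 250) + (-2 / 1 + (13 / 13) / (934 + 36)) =568312933298098 / 491832001485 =1155.50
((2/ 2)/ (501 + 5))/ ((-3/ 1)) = -0.00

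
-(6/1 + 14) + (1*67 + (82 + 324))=453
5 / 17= 0.29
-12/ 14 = -6/ 7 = -0.86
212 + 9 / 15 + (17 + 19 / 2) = 2391 / 10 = 239.10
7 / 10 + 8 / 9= 143 / 90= 1.59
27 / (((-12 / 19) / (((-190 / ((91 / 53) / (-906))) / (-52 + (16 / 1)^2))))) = -130008735 / 6188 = -21009.81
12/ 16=3/ 4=0.75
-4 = -4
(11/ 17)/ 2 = 11/ 34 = 0.32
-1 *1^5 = -1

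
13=13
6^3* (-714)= -154224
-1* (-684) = 684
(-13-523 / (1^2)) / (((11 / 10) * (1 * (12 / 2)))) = -2680 / 33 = -81.21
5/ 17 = 0.29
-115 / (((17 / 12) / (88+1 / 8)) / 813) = -197741925 / 34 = -5815938.97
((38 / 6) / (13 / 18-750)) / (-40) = 57 / 269740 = 0.00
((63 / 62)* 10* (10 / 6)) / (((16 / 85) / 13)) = 580125 / 496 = 1169.61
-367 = -367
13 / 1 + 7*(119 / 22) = 1119 / 22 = 50.86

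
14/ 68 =7/ 34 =0.21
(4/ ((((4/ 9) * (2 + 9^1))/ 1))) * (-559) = -5031/ 11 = -457.36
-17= -17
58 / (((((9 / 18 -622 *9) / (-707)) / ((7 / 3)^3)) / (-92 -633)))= -4078866820 / 60453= -67471.70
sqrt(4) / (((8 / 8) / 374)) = 748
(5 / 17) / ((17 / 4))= 20 / 289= 0.07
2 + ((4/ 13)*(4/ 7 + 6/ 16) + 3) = 963/ 182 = 5.29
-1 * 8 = -8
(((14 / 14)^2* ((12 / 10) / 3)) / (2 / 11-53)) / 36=-11 / 52290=-0.00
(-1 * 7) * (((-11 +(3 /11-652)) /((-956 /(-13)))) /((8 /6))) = 995085 /21032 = 47.31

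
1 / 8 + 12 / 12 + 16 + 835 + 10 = 6897 / 8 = 862.12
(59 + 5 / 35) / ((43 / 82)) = 33948 / 301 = 112.78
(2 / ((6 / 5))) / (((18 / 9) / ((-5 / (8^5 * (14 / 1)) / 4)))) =-0.00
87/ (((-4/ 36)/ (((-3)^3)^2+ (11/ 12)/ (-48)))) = -36530691/ 64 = -570792.05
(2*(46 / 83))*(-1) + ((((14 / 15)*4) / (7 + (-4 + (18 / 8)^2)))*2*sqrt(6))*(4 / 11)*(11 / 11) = -92 / 83 + 7168*sqrt(6) / 21285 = -0.28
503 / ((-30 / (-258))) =21629 / 5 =4325.80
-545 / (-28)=545 / 28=19.46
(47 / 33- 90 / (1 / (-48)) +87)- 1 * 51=143795 / 33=4357.42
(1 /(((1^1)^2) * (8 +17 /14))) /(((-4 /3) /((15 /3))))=-35 /86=-0.41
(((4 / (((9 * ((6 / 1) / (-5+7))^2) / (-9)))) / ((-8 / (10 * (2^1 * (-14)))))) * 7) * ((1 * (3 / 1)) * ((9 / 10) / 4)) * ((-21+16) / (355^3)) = 147 / 17895550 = 0.00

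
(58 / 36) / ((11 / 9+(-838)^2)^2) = 261 / 79890033045698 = 0.00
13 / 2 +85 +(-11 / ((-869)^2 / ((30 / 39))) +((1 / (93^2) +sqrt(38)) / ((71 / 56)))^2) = 6272 *sqrt(38) / 43599609 +77498618793180195973 / 673083132676835166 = 115.14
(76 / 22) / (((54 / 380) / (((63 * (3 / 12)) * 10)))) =126350 / 33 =3828.79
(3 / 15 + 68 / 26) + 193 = 12728 / 65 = 195.82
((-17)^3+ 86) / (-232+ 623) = -4827 / 391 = -12.35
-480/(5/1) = -96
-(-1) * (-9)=-9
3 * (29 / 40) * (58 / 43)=2523 / 860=2.93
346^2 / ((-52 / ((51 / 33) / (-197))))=18.06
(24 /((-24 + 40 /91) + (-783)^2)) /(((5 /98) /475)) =4066608 /11157791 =0.36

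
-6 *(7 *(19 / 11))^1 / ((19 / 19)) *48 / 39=-12768 / 143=-89.29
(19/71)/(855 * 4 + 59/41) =779/9959809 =0.00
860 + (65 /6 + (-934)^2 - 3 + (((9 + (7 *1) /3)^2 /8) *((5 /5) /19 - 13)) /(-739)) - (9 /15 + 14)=122607347949 /140410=873209.51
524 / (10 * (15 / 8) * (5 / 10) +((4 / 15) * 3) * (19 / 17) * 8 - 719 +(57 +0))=-356320 / 438921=-0.81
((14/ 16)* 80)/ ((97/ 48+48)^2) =23040/ 823543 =0.03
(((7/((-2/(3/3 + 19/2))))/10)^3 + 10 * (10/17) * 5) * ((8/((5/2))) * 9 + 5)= -3718150579/5440000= -683.48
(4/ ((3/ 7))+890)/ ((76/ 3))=71/ 2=35.50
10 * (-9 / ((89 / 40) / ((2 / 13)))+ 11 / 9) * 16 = 999520 / 10413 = 95.99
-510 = -510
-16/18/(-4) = 2/9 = 0.22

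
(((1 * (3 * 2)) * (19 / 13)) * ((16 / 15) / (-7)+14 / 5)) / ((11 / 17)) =179588 / 5005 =35.88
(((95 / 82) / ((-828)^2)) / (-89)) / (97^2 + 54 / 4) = -19 / 9428892284304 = -0.00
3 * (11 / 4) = 33 / 4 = 8.25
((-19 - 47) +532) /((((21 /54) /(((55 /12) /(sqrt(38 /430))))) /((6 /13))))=230670 *sqrt(4085) /1729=8526.92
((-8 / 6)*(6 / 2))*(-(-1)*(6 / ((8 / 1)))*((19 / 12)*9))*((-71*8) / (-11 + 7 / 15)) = -182115 / 79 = -2305.25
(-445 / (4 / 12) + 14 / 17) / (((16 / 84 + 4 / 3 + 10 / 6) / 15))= -7144515 / 1139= -6272.62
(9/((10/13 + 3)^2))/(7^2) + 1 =1.01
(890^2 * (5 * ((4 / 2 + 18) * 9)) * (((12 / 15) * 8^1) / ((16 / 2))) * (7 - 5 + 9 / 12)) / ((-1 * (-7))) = 1568358000 / 7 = 224051142.86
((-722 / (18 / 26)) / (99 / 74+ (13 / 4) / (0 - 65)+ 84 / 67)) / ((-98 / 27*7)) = 698036820 / 43221773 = 16.15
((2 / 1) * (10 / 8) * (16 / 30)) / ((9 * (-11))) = -4 / 297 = -0.01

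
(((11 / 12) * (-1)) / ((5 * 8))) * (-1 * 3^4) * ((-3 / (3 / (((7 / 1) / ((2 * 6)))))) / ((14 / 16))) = -99 / 80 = -1.24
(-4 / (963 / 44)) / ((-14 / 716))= 63008 / 6741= 9.35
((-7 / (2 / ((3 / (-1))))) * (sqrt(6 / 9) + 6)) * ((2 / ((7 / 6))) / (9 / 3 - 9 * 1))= -18 - sqrt(6)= -20.45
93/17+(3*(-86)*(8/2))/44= -3363/187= -17.98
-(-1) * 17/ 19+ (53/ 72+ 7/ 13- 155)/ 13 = -10.93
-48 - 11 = -59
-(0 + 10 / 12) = -0.83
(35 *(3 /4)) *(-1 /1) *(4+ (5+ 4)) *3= -4095 /4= -1023.75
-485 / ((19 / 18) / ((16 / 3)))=-46560 / 19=-2450.53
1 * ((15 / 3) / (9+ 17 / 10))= 50 / 107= 0.47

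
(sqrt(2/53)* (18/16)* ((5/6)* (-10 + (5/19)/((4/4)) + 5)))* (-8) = 675* sqrt(106)/1007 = 6.90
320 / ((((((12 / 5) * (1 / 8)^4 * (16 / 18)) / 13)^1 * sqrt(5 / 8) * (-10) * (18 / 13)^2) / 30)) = -44994560 * sqrt(10) / 9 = -15809476.88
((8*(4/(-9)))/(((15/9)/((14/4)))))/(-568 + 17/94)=1504/114375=0.01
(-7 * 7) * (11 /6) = -539 /6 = -89.83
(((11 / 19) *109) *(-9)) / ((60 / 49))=-176253 / 380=-463.82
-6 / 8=-3 / 4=-0.75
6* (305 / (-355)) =-366 / 71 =-5.15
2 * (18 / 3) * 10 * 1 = 120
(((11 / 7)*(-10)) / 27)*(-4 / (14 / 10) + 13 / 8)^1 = 1265 / 1764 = 0.72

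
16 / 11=1.45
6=6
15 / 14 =1.07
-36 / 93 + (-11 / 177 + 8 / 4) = 8509 / 5487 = 1.55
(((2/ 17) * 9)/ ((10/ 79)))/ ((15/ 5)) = 237/ 85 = 2.79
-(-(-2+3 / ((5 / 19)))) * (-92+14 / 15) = -856.03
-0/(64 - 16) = 0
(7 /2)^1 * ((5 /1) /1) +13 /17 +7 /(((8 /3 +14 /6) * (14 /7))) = 1612 /85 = 18.96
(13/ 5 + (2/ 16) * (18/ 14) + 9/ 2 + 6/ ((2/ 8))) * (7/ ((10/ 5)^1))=8753/ 80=109.41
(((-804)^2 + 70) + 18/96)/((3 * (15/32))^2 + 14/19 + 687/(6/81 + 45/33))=1345.28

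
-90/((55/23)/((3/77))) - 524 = -445070/847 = -525.47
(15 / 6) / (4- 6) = -5 / 4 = -1.25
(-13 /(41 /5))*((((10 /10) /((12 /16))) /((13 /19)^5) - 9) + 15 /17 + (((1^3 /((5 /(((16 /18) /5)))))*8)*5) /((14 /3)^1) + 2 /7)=-904422872 /418047357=-2.16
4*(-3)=-12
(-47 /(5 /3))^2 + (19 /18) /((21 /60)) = 1257253 /1575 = 798.26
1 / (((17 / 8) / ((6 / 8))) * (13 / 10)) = 0.27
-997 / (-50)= 997 / 50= 19.94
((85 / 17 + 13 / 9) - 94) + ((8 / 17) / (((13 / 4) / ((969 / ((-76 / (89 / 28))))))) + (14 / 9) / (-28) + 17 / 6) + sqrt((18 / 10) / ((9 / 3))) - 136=-185623 / 819 + sqrt(15) / 5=-225.87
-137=-137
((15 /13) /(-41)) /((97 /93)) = -0.03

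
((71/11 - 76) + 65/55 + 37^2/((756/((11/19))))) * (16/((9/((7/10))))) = -21272158/253935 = -83.77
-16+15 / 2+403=789 / 2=394.50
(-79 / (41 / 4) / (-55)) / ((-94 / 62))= -0.09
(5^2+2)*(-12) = -324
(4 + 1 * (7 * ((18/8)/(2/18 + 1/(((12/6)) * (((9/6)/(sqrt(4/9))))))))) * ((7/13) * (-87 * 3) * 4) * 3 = -1123605/13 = -86431.15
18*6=108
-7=-7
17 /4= 4.25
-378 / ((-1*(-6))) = -63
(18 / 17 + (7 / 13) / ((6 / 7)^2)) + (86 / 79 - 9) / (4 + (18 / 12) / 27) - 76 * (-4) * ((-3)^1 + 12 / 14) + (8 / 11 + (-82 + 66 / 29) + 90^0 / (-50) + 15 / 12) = -934075768278179 / 1280688358950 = -729.35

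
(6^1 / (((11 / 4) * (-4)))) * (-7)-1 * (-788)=8710 / 11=791.82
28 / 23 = 1.22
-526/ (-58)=263/ 29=9.07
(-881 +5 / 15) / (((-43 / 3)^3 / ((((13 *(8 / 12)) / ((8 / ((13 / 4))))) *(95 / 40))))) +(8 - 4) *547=2190.50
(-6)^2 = 36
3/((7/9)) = 27/7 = 3.86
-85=-85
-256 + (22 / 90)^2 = -255.94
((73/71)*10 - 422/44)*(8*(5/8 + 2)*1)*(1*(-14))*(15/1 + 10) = -3965325/781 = -5077.24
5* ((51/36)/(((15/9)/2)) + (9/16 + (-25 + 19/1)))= -299/16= -18.69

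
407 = 407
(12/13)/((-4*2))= -3/26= -0.12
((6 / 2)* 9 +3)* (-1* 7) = -210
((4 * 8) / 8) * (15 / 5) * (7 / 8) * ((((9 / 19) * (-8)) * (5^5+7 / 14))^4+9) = 413250026033731005 / 2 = 206625013016865502.50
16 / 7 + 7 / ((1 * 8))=177 / 56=3.16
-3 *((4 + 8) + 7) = -57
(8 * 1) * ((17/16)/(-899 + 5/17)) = -289/30556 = -0.01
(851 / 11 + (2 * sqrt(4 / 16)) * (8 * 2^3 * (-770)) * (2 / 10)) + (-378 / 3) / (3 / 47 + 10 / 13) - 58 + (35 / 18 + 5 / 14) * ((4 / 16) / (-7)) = -98647525027 / 9876636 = -9987.97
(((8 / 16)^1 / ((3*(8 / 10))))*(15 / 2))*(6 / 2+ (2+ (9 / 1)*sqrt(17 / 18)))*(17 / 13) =2125 / 208+ 1275*sqrt(34) / 416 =28.09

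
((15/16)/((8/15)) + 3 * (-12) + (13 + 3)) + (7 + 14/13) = -10.17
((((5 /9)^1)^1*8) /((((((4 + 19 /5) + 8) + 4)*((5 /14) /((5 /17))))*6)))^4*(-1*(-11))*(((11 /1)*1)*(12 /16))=960400000000 /11745862038222147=0.00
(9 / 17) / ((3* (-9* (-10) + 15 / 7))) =7 / 3655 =0.00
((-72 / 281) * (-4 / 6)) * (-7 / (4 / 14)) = -1176 / 281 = -4.19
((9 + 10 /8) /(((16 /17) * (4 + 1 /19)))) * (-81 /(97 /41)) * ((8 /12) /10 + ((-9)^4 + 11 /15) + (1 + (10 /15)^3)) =-103087498143 /170720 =-603839.61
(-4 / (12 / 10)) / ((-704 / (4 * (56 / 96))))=35 / 3168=0.01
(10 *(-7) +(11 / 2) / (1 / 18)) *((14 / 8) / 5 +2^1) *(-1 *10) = -1363 / 2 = -681.50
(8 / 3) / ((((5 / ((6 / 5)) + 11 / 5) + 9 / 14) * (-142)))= -35 / 13064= -0.00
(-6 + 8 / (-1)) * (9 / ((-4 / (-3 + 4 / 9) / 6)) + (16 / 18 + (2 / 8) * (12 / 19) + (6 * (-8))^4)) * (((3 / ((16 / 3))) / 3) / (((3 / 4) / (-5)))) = 63542165015 / 684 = 92897902.07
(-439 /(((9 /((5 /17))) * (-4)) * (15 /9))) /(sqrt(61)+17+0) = 439 /2736 - 439 * sqrt(61) /46512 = 0.09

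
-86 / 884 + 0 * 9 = -43 / 442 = -0.10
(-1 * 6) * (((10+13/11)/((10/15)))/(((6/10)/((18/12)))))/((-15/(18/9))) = 369/11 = 33.55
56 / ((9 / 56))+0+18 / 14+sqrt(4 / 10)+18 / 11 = 352.00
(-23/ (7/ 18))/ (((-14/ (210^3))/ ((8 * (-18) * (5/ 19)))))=-28168560000/ 19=-1482555789.47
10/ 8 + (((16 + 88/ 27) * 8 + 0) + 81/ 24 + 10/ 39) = 446347/ 2808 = 158.96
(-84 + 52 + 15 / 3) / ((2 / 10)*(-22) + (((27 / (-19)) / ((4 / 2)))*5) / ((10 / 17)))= 10260 / 3967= 2.59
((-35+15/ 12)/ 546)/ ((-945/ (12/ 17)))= 1/ 21658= 0.00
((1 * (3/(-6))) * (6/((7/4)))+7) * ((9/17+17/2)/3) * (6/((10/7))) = 11359/170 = 66.82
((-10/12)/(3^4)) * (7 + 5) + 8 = 638/81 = 7.88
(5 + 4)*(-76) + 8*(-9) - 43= -799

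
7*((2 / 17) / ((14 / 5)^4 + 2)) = 4375 / 337161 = 0.01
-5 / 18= -0.28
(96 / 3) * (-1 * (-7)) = 224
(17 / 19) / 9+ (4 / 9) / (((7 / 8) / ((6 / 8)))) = 575 / 1197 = 0.48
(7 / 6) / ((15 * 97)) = 7 / 8730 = 0.00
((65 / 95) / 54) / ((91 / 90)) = 0.01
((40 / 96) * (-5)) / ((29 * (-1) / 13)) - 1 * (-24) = 8677 / 348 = 24.93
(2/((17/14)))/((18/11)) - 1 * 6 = -764/153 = -4.99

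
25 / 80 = 5 / 16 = 0.31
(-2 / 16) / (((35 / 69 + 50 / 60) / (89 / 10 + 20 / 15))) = -7061 / 7400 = -0.95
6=6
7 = 7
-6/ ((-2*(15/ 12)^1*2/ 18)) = 21.60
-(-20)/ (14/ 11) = 110/ 7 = 15.71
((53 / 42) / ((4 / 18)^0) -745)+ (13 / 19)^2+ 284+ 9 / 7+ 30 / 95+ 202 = -3876445 / 15162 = -255.67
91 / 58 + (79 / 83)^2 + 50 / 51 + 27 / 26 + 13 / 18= 4145288377 / 794728818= 5.22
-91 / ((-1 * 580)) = 91 / 580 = 0.16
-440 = -440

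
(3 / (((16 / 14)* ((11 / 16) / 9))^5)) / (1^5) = 95273908128 / 161051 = 591576.01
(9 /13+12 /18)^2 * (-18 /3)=-5618 /507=-11.08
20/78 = 10/39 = 0.26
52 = 52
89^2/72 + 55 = 11881/72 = 165.01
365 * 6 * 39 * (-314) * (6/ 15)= -10727496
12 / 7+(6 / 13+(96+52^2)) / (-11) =-253126 / 1001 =-252.87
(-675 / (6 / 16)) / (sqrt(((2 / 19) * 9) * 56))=-150 * sqrt(133) / 7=-247.13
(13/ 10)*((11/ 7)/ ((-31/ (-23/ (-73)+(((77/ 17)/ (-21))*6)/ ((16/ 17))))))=88517/ 1267280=0.07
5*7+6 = 41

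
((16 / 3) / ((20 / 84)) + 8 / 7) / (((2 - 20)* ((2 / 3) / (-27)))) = 1854 / 35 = 52.97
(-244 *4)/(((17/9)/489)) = -4295376/17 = -252669.18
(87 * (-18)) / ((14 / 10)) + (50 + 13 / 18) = -134549 / 126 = -1067.85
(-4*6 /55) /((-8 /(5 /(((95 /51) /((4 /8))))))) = 153 /2090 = 0.07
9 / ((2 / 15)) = 135 / 2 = 67.50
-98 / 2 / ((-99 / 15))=245 / 33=7.42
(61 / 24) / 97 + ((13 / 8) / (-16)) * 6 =-10861 / 18624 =-0.58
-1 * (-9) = 9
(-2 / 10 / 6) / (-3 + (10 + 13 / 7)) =-0.00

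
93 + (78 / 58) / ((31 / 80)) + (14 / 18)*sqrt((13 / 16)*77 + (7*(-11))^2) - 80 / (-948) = 7*sqrt(95865) / 36 + 20572279 / 213063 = 156.76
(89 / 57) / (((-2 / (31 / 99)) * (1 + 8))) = -2759 / 101574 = -0.03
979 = 979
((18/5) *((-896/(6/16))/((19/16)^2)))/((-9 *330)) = 1835008/893475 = 2.05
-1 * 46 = -46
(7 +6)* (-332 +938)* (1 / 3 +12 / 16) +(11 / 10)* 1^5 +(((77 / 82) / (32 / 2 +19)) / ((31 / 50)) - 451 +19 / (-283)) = 14539827219 / 1798465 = 8084.58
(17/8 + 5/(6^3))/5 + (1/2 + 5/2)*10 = 4108/135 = 30.43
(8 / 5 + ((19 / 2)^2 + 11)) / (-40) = -2057 / 800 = -2.57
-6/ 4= -3/ 2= -1.50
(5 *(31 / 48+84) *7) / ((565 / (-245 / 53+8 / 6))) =-14874643 / 862416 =-17.25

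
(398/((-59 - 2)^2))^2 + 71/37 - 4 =-2.07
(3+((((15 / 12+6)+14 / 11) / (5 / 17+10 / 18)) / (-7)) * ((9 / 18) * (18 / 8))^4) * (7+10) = 392952093 / 32800768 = 11.98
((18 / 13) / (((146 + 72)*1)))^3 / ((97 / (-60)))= -43740 / 275982335161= -0.00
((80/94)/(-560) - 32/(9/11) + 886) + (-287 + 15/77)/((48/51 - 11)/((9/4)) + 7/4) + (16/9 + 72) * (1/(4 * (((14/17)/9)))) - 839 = 3794692877/12051270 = 314.88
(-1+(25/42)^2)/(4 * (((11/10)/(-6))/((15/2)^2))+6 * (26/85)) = -7261125/20492192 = -0.35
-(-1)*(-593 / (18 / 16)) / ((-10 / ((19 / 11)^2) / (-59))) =-50521228 / 5445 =-9278.46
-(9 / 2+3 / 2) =-6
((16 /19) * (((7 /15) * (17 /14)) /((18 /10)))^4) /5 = 83521 /50486895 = 0.00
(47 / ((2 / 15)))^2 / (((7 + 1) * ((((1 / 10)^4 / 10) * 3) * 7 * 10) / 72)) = 3727687500 / 7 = 532526785.71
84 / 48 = 7 / 4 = 1.75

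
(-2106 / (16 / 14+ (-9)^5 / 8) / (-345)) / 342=-2184 / 903014615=-0.00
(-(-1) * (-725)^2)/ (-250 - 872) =-525625/ 1122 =-468.47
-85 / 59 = -1.44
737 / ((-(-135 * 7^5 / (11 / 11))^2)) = -737 / 5148111413025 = -0.00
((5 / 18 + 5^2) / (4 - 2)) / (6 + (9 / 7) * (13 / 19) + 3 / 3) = 60515 / 37728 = 1.60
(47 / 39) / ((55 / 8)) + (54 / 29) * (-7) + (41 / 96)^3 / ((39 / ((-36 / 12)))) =-236011807267 / 18345000960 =-12.87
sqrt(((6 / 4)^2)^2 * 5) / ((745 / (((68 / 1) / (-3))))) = -51 * sqrt(5) / 745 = -0.15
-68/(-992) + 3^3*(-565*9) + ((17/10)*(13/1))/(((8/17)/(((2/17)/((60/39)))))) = -3404825237/24800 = -137291.34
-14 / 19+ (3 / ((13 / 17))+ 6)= 2269 / 247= 9.19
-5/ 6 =-0.83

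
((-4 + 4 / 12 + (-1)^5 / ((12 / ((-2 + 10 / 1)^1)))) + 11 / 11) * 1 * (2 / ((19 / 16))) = -320 / 57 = -5.61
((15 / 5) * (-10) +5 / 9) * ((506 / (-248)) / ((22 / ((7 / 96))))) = 42665 / 214272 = 0.20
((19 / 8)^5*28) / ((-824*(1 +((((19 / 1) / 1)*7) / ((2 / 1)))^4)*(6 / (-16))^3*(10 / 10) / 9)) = 17332693 / 773490621864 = 0.00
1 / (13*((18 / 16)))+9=1061 / 117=9.07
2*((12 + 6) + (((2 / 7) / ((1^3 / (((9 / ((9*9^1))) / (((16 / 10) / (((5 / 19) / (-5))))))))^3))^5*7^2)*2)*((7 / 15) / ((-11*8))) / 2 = -10609089468711037427239269670074412212425440015987 / 111142842053163249237744729876970032701919555747840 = -0.10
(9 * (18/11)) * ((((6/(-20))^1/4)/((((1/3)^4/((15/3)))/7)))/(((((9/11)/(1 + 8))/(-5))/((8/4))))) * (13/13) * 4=1377810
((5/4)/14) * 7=0.62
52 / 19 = 2.74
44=44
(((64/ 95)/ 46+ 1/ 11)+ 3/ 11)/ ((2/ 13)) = 59098/ 24035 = 2.46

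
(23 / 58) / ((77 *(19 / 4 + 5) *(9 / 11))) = 46 / 71253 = 0.00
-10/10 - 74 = -75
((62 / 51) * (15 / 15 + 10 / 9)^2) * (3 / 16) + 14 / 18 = 19759 / 11016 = 1.79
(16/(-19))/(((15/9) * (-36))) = 4/285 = 0.01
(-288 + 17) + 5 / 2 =-537 / 2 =-268.50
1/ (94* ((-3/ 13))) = -13/ 282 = -0.05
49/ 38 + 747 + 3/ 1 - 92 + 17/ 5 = 125911/ 190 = 662.69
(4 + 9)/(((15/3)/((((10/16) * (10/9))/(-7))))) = -65/252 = -0.26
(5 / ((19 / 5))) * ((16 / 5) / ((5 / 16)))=256 / 19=13.47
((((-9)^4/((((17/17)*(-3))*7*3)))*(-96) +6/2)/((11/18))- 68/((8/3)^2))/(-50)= -327.10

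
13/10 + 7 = 83/10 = 8.30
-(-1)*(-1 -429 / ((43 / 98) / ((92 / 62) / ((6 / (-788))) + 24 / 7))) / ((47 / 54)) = 13474076706 / 62651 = 215065.63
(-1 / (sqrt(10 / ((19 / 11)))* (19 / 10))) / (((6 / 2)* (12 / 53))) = -53* sqrt(2090) / 7524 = -0.32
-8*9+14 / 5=-346 / 5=-69.20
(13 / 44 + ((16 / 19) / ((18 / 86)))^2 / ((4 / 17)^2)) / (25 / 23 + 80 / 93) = 268494607501 / 1786235220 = 150.31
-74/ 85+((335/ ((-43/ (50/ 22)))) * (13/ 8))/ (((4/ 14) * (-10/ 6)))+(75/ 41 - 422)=-9511142497/ 26374480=-360.62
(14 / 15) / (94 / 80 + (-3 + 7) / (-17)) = 1904 / 1917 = 0.99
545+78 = 623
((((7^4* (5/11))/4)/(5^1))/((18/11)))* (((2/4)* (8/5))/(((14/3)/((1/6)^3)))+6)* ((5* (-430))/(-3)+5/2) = 2238124049/15552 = 143912.30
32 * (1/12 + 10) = 968/3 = 322.67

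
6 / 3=2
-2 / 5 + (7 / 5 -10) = -9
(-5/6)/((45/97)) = -97/54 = -1.80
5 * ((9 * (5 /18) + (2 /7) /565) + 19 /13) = 407417 /20566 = 19.81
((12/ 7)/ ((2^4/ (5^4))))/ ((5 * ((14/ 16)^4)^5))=108086391056891904000/ 558545864083284007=193.51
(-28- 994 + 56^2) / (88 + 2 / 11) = 11627 / 485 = 23.97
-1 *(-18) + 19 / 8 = 20.38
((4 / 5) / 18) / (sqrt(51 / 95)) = 2 * sqrt(4845) / 2295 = 0.06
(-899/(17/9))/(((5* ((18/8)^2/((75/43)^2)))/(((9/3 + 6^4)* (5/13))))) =-11678010000/408629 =-28578.51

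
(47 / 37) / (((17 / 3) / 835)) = 117735 / 629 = 187.18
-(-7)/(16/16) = 7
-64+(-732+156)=-640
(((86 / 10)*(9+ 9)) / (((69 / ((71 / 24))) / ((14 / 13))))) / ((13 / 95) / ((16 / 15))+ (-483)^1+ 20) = -0.02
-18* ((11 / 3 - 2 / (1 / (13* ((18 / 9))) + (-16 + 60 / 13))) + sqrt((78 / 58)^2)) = -798864 / 8555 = -93.38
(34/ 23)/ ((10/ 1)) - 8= -903/ 115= -7.85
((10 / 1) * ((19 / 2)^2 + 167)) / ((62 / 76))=97755 / 31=3153.39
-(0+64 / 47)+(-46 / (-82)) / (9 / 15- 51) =-666653 / 485604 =-1.37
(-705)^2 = 497025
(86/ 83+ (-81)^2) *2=1089298/ 83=13124.07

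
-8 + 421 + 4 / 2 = 415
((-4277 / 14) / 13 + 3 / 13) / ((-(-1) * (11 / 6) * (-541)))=165 / 7033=0.02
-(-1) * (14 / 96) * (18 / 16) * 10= 1.64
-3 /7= -0.43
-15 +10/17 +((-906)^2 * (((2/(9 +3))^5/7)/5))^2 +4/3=-3869095183/971611200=-3.98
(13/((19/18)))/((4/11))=1287/38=33.87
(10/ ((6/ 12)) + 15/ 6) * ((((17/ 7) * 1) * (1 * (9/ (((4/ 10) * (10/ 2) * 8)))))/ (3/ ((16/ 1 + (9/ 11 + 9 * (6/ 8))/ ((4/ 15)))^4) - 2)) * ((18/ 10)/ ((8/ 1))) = -46132076221639155513/ 13341184317844909568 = -3.46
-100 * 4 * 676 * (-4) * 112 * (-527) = -63840358400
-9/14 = -0.64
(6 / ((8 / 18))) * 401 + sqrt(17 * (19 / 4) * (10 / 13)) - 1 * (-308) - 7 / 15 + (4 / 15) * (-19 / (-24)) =sqrt(41990) / 26 + 257456 / 45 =5729.13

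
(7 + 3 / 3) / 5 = 8 / 5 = 1.60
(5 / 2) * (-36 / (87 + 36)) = -30 / 41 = -0.73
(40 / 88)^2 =25 / 121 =0.21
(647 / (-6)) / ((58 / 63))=-13587 / 116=-117.13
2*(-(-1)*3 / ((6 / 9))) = 9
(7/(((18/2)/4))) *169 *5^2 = 118300/9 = 13144.44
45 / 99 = 5 / 11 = 0.45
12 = 12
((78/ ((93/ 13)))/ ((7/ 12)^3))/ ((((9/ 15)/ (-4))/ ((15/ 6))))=-9734400/ 10633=-915.49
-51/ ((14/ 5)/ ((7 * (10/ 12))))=-425/ 4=-106.25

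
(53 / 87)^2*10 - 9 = -40031 / 7569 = -5.29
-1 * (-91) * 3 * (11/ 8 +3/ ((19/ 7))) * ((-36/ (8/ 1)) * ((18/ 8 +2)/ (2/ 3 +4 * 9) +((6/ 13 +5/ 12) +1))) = -42775551/ 7040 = -6076.07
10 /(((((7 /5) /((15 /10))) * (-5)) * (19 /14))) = -30 /19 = -1.58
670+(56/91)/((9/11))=670.75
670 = 670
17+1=18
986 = 986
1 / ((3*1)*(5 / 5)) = 0.33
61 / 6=10.17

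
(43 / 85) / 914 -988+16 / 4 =-76446917 / 77690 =-984.00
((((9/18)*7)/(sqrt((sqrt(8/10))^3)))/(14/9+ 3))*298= 270.66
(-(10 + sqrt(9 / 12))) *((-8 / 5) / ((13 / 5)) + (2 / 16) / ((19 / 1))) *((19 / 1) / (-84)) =-2005 / 1456- 401 *sqrt(3) / 5824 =-1.50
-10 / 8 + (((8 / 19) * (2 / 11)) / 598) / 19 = -5936613 / 4749316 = -1.25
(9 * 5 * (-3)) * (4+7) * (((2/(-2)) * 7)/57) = 3465/19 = 182.37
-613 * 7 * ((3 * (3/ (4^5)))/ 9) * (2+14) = -4291/ 64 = -67.05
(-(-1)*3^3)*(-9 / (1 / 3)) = -729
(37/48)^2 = 1369/2304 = 0.59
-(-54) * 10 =540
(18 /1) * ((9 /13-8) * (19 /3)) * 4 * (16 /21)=-231040 /91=-2538.90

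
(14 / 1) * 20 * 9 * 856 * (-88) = -189826560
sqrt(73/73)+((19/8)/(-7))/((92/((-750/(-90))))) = 14981/15456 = 0.97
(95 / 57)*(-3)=-5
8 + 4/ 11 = 8.36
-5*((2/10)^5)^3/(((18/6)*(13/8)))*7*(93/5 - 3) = -112/30517578125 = -0.00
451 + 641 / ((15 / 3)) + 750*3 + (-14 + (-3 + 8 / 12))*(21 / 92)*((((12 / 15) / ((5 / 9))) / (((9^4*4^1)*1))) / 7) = 4743719591 / 1676700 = 2829.20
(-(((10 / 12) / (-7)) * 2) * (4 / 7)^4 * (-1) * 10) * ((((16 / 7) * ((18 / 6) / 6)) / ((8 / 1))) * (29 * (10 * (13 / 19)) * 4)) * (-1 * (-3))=-193024000 / 2235331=-86.35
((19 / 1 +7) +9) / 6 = 35 / 6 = 5.83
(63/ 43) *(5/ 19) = 0.39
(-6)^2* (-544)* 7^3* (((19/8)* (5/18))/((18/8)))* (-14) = 248167360/9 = 27574151.11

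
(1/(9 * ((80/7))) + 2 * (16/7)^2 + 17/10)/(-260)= -428959/9172800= -0.05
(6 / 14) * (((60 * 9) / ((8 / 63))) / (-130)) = -729 / 52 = -14.02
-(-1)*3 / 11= 3 / 11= 0.27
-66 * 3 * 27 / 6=-891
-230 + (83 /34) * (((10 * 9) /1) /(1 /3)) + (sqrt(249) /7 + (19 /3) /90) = sqrt(249) /7 + 1969973 /4590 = 431.44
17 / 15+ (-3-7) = -133 / 15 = -8.87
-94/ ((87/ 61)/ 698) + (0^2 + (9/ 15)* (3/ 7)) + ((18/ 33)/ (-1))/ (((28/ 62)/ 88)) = -140404477/ 3045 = -46109.84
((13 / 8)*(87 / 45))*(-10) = -377 / 12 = -31.42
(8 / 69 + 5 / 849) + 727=4732836 / 6509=727.12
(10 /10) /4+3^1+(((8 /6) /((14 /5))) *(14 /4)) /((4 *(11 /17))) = 257 /66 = 3.89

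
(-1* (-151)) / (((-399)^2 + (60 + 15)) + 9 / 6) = 302 / 318555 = 0.00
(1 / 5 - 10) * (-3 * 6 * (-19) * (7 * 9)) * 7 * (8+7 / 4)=-144110421 / 10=-14411042.10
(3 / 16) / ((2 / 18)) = 27 / 16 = 1.69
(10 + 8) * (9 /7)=23.14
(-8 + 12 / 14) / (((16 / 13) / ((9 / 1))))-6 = -3261 / 56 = -58.23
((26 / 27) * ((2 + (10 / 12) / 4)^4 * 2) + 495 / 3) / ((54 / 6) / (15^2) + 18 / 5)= 11802294325 / 203793408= 57.91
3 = 3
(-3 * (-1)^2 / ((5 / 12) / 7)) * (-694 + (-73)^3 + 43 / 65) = 6383455344 / 325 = 19641401.06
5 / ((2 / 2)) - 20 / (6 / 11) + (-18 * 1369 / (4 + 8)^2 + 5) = -4747 / 24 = -197.79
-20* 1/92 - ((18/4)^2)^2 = -150983/368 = -410.28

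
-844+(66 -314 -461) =-1553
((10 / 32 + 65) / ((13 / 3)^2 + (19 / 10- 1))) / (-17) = -4275 / 21896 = -0.20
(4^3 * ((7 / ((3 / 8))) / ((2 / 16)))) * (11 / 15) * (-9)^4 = 229920768 / 5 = 45984153.60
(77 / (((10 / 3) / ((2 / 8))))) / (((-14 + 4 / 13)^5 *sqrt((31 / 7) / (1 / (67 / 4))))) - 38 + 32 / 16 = -36 - 85768683 *sqrt(14539) / 7422778544366720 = -36.00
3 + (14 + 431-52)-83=313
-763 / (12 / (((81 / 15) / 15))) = -2289 / 100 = -22.89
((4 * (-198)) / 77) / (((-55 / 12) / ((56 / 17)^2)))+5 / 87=33754739 / 1382865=24.41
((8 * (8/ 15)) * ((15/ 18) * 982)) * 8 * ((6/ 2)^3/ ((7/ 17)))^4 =1239822991738368/ 2401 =516377755826.06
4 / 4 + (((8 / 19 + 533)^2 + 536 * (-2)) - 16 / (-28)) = 716322602 / 2527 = 283467.59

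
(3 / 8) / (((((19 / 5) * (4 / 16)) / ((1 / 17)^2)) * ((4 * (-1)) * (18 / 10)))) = -25 / 131784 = -0.00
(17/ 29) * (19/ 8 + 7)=1275/ 232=5.50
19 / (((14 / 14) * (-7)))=-19 / 7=-2.71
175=175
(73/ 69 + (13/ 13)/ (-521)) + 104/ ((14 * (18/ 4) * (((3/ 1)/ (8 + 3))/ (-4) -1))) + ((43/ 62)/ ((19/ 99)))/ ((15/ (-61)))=-3173529696217/ 208986995070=-15.19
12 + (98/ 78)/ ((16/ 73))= 11065/ 624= 17.73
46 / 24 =23 / 12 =1.92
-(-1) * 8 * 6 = 48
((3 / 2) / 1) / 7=3 / 14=0.21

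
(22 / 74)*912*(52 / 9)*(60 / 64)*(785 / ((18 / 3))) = 192148.20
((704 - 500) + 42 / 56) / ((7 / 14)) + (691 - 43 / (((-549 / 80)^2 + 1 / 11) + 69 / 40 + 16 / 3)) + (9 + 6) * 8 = 27946306273 / 22912306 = 1219.71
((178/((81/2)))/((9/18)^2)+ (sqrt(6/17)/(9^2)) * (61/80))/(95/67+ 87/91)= 371917 * sqrt(102)/1594455840+ 4341064/586197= 7.41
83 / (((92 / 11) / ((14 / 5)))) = 6391 / 230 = 27.79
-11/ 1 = -11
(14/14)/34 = 0.03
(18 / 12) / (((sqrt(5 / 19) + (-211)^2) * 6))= 845899 / 150641077496 - sqrt(95) / 150641077496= 0.00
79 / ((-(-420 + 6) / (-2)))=-0.38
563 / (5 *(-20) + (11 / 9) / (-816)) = -4134672 / 734411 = -5.63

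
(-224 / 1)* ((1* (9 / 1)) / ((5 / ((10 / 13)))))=-310.15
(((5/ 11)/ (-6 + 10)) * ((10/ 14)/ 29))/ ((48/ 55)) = 125/ 38976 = 0.00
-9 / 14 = -0.64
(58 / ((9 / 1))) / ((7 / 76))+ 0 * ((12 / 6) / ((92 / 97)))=4408 / 63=69.97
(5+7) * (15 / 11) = 180 / 11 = 16.36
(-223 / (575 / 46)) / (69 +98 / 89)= -0.25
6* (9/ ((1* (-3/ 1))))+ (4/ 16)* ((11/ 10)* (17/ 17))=-709/ 40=-17.72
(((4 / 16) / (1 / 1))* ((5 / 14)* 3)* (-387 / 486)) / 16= -215 / 16128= -0.01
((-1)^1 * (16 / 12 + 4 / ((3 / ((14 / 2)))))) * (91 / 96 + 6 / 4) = -235 / 9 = -26.11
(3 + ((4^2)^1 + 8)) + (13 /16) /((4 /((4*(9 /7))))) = 3141 /112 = 28.04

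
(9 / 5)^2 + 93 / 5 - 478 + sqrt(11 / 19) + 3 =-11329 / 25 + sqrt(209) / 19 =-452.40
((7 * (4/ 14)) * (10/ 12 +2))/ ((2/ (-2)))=-17/ 3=-5.67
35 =35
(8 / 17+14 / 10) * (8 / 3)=424 / 85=4.99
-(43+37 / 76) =-3305 / 76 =-43.49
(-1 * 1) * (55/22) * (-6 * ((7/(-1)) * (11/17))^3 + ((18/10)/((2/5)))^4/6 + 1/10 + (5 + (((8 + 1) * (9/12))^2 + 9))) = -538894833/314432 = -1713.87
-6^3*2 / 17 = -25.41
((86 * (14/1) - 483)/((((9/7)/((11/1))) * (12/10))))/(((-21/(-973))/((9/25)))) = 7716863/90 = 85742.92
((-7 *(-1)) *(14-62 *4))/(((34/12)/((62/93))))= -6552/17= -385.41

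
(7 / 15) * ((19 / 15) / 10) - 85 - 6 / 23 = -4409191 / 51750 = -85.20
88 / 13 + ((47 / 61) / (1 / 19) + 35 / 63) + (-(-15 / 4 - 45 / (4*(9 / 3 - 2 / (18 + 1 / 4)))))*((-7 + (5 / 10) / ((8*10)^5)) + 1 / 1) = -18861018053735327 / 789528969216000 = -23.89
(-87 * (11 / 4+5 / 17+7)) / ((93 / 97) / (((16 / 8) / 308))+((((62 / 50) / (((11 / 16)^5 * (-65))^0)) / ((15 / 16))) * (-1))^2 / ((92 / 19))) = -18642410296875 / 3157652802296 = -5.90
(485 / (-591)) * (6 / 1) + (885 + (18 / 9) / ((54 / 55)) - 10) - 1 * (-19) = 4739831 / 5319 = 891.11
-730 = -730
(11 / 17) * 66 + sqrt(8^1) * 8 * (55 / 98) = 440 * sqrt(2) / 49 + 726 / 17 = 55.40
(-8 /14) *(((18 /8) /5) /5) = -9 /175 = -0.05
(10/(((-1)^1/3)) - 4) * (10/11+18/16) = -69.16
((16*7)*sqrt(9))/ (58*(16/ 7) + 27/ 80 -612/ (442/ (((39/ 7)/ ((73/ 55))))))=13735680/ 5195717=2.64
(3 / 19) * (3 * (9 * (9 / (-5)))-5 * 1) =-804 / 95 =-8.46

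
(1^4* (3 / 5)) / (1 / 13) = 39 / 5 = 7.80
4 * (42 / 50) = 84 / 25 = 3.36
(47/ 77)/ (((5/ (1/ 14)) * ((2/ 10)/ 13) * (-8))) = -611/ 8624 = -0.07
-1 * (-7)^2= -49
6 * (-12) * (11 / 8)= -99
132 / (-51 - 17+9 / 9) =-132 / 67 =-1.97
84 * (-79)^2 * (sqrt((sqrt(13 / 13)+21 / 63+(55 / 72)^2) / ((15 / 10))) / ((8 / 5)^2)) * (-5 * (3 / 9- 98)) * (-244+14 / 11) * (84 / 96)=-4984113308125 * sqrt(59622) / 50688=-24009660630.80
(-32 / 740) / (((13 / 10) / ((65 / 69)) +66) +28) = -0.00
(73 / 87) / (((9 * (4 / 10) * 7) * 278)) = 365 / 3047436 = 0.00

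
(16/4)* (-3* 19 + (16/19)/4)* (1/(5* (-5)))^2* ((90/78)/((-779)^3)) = 996/1122731705125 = 0.00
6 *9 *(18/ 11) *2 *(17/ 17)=1944/ 11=176.73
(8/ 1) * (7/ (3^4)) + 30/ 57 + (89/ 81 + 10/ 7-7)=-35066/ 10773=-3.25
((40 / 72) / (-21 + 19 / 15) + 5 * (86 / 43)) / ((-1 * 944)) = -8855 / 838272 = -0.01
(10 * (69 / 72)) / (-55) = -23 / 132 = -0.17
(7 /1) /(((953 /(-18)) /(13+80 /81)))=-15862 /8577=-1.85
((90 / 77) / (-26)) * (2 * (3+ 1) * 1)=-360 / 1001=-0.36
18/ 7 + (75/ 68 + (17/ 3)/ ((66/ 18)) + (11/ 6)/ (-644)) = 3769621/ 722568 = 5.22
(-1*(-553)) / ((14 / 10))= 395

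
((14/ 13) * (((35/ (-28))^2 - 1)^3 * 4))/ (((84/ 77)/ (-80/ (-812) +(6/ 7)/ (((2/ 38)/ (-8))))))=-17660511/ 193024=-91.49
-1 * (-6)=6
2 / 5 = 0.40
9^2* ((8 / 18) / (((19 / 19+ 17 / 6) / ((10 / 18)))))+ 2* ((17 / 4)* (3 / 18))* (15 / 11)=7235 / 1012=7.15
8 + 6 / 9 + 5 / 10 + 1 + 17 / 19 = 1261 / 114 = 11.06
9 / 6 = 3 / 2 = 1.50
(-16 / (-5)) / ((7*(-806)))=-8 / 14105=-0.00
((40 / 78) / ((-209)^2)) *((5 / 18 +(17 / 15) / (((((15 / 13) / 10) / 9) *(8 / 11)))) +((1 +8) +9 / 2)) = 24359 / 15332031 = 0.00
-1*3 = -3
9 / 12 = 3 / 4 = 0.75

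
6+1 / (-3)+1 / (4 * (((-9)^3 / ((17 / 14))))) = 5.67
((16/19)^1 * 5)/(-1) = -80/19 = -4.21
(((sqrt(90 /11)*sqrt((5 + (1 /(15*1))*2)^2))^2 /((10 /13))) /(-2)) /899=-7007 /44950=-0.16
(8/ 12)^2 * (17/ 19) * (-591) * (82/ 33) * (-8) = 8787776/ 1881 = 4671.86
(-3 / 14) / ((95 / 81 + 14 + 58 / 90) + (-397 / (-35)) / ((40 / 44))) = -6075 / 802147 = -0.01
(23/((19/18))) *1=414/19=21.79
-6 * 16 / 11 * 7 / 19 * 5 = -16.08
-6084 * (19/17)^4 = -792872964/83521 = -9493.10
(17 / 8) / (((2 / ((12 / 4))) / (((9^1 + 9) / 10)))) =459 / 80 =5.74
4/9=0.44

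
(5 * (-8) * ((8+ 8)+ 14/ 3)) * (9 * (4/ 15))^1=-1984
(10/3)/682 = 5/1023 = 0.00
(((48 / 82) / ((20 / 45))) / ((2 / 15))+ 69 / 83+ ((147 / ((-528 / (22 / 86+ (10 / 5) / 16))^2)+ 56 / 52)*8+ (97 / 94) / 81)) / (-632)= -1492294165741484419 / 48770531694427226112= -0.03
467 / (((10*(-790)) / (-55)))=5137 / 1580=3.25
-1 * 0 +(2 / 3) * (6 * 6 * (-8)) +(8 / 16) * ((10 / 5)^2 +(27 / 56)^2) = -1190951 / 6272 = -189.88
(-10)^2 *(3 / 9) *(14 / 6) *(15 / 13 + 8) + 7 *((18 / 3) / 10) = 418957 / 585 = 716.17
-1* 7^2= -49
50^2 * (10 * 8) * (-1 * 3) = -600000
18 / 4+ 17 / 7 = 97 / 14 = 6.93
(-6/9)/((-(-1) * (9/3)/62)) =-124/9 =-13.78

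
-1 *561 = -561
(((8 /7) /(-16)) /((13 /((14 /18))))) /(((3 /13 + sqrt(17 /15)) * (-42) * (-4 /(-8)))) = -5 /114996 + 13 * sqrt(255) /1034964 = 0.00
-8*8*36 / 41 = -2304 / 41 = -56.20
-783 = -783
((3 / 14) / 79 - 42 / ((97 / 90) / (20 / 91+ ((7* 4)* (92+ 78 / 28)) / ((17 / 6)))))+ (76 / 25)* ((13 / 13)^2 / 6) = -36510.61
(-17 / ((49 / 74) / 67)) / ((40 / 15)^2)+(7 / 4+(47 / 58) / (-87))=-240.15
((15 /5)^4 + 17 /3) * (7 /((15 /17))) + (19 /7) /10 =687.83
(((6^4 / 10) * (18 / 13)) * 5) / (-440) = -1458 / 715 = -2.04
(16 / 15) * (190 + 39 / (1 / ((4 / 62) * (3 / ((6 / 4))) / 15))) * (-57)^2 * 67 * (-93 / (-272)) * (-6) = -38532503196 / 425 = -90664713.40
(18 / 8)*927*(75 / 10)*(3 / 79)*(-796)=-74711565 / 158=-472858.01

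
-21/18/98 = -1/84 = -0.01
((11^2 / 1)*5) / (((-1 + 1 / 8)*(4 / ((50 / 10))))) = -6050 / 7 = -864.29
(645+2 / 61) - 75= 34772 / 61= 570.03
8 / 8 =1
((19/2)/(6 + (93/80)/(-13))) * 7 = 69160/6147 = 11.25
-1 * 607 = -607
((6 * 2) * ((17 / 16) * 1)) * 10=255 / 2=127.50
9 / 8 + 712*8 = 45577 / 8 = 5697.12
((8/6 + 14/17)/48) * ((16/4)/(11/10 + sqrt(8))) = -3025/103887 + 5500 * sqrt(2)/103887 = 0.05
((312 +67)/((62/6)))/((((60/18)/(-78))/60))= -1596348/31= -51495.10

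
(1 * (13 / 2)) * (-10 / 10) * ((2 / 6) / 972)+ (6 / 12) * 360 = 1049747 / 5832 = 180.00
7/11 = 0.64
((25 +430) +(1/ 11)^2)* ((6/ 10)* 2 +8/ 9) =1725088/ 1815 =950.46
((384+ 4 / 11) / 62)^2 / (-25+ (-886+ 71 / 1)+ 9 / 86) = -384333656 / 8399092911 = -0.05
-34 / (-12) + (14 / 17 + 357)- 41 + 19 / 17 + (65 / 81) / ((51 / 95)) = 2662589 / 8262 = 322.27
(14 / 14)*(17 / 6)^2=289 / 36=8.03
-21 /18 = -7 /6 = -1.17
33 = 33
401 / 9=44.56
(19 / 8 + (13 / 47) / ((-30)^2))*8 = 200951 / 10575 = 19.00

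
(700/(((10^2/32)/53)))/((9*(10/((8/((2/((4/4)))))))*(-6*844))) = -2968/28485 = -0.10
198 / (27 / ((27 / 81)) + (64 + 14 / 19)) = 1254 / 923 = 1.36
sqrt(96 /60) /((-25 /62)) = -124 * sqrt(10) /125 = -3.14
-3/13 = -0.23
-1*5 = -5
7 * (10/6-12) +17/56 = -12101/168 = -72.03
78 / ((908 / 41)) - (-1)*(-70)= -30181 / 454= -66.48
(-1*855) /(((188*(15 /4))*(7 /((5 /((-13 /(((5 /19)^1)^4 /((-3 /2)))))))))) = -6250 /29335943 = -0.00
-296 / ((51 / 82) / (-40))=970880 / 51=19036.86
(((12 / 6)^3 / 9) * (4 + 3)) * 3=56 / 3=18.67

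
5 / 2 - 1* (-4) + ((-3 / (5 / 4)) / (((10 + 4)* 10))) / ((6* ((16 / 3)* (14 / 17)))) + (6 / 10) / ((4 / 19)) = 732989 / 78400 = 9.35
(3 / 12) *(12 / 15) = 1 / 5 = 0.20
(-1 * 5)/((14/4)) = -10/7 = -1.43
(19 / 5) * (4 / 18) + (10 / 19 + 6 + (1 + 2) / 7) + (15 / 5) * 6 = 154409 / 5985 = 25.80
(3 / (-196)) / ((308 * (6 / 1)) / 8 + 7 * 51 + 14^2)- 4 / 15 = -614701 / 2304960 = -0.27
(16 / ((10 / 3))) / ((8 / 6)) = 18 / 5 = 3.60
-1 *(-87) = 87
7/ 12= 0.58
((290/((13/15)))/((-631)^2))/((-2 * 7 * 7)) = -0.00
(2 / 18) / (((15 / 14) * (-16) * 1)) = -7 / 1080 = -0.01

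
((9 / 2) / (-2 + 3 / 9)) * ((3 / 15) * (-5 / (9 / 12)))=18 / 5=3.60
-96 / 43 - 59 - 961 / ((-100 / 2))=-90327 / 2150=-42.01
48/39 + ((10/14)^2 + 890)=568039/637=891.74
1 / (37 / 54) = 1.46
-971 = -971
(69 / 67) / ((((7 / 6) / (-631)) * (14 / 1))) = -39.79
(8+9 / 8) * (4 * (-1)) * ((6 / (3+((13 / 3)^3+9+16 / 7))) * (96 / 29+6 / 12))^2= -1146234630177 / 549762105362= -2.08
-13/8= -1.62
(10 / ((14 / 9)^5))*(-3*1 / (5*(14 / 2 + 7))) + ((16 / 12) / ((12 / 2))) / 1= 5935213 / 33882912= 0.18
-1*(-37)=37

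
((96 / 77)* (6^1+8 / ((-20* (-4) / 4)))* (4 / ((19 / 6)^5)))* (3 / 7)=286654464 / 6673086805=0.04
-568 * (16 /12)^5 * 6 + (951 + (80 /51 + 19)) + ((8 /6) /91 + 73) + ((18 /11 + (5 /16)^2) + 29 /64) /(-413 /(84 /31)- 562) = -10071114955600351 /756276865344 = -13316.70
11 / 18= 0.61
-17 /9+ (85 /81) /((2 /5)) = 0.73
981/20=49.05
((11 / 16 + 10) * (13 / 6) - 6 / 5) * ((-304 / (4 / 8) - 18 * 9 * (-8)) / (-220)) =-68.66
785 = 785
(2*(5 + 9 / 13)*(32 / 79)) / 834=2368 / 428259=0.01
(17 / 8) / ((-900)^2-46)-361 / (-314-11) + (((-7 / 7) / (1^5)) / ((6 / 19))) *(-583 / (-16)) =-1443892408363 / 12635282400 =-114.27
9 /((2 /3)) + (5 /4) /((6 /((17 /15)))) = 989 /72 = 13.74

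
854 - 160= 694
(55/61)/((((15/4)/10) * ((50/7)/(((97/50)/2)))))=7469/22875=0.33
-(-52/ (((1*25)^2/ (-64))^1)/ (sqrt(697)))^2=-11075584/ 272265625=-0.04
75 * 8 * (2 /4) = 300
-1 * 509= -509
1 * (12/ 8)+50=103/ 2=51.50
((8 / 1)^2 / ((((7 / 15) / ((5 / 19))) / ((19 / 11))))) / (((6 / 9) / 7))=7200 / 11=654.55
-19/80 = -0.24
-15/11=-1.36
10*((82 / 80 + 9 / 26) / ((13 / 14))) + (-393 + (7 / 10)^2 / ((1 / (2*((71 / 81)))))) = -129147062 / 342225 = -377.37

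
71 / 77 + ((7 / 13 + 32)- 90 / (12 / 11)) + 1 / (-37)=-3634551 / 74074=-49.07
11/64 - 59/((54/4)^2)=-7085/46656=-0.15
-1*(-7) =7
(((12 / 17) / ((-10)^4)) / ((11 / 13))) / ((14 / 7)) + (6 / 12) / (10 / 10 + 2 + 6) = 0.06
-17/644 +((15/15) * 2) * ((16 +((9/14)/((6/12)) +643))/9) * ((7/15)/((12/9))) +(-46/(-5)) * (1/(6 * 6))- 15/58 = 8627095/168084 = 51.33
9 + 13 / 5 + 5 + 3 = 98 / 5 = 19.60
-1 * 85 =-85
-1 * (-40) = 40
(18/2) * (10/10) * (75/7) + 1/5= 3382/35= 96.63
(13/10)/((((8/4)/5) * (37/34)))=221/74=2.99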